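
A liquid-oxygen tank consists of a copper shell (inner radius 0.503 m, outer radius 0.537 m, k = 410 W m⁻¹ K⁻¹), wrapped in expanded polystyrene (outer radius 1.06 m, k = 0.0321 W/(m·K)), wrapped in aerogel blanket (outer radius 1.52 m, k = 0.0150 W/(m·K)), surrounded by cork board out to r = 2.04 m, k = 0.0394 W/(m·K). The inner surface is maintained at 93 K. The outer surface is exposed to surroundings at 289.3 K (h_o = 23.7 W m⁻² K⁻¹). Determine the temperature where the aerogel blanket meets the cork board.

T = 273.2 K

Treat each layer as a resistance in series:
  R_copper = (1/0.503 − 1/0.537)/(4πk) = 0.1259/(4π·410) = 2.443×10^-5 K/W
  R_expanded polystyrene = (1/0.537 − 1/1.06)/(4πk) = 0.9188/(4π·0.0321) = 2.278 K/W
  R_aerogel blanket = (1/1.06 − 1/1.52)/(4πk) = 0.2855/(4π·0.0150) = 1.515 K/W
  R_cork board = (1/1.52 − 1/2.04)/(4πk) = 0.1677/(4π·0.0394) = 0.3387 K/W
  R_conv,out = 1/(4πr²h) = 1/(4π·2.04²·23.7) = 8.068×10^-4 K/W
ΣR = 2.443×10^-5 + 2.278 + 1.515 + 0.3387 + 8.068×10^-4 = 4.133 K/W
Q = ΔT/ΣR = (93 K − 289.3 K)/4.133 = -47.50 W
From the inner boundary to the aerogel blanket/cork board interface, ΣR_partial = 3.793 K/W.
T_interface = T_in − Q·ΣR_partial = 93 K − (-47.50)(3.793) = 273.2 K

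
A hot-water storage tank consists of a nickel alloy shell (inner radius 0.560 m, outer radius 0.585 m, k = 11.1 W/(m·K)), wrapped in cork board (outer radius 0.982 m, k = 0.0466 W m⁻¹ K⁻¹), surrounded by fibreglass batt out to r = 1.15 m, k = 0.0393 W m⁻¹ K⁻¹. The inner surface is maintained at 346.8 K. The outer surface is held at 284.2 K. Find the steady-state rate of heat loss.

Series thermal resistances, inner to outer:
  R_nickel alloy = (1/0.560 − 1/0.585)/(4πk) = 0.07631/(4π·11.1) = 5.471×10^-4 K/W
  R_cork board = (1/0.585 − 1/0.982)/(4πk) = 0.6911/(4π·0.0466) = 1.180 K/W
  R_fibreglass batt = (1/0.982 − 1/1.15)/(4πk) = 0.1488/(4π·0.0393) = 0.3012 K/W
ΣR = 5.471×10^-4 + 1.180 + 0.3012 = 1.482 K/W
Q = ΔT/ΣR = (346.8 K − 284.2 K)/1.482 = 42.2 W

Q = 42.2 W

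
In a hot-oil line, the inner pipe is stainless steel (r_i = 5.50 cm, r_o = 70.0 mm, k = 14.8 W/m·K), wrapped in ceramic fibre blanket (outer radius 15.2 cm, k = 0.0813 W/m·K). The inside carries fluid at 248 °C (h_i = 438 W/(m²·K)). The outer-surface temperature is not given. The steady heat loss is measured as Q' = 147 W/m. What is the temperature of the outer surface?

T_out = 23.5 °C

Sum the resistances:
  R'_conv,in = 1/(2πr h) = 1/(2π·0.0550·438) = 0.006607 m·K/W
  R'_stainless steel = ln(0.0700/0.0550)/(2πk) = 0.2412/(2π·14.8) = 0.002593 m·K/W
  R'_ceramic fibre blanket = ln(0.152/0.0700)/(2πk) = 0.7754/(2π·0.0813) = 1.518 m·K/W
ΣR = 1.527 m·K/W
ΔT = Q'·ΣR = 147 × 1.527 = 224.5 K
Heat flows outward, so T_out = T_in − ΔT = 248 − 224.5 = 23.5 °C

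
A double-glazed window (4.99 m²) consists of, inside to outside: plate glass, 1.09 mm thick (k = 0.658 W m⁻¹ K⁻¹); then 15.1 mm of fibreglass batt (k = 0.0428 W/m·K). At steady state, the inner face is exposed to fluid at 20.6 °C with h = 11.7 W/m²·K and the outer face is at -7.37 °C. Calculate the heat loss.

Resistance network (inner→outer):
  R_conv,in = 1/(hA) = 1/(11.7·4.99) = 0.01713 K/W
  R_plate glass = L/(kA) = 0.00109/(0.658·4.99) = 3.320×10^-4 K/W
  R_fibreglass batt = L/(kA) = 0.0151/(0.0428·4.99) = 0.07070 K/W
ΣR = 0.01713 + 3.320×10^-4 + 0.07070 = 0.08816 K/W
Q = ΔT/ΣR = (20.6 °C − -7.37 °C)/0.08816 = 317 W

Q = 317 W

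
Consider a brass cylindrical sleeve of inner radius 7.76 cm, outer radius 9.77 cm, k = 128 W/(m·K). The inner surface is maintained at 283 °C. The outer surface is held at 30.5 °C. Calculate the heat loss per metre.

Q' = 2πk·ΔT/ln(r₂/r₁) = 2π × 128 × 252.5 / ln(0.0977/0.0776) = 8.82×10^5 W/m

Q' = 8.82×10^5 W/m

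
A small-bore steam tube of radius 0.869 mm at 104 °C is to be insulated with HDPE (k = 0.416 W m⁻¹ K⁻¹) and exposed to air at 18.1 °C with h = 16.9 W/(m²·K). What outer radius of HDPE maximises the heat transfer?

For a cylinder, r_cr = k_ins/h = 0.416/16.9 = 0.0246 m = 2.46 cm

r_cr = 2.46 cm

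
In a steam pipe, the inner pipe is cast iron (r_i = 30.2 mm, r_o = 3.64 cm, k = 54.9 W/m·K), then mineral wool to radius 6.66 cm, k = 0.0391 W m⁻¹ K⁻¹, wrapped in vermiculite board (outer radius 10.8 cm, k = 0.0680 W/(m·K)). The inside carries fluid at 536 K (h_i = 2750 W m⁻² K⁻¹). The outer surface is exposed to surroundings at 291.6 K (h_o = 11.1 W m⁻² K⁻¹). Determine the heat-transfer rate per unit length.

Resistance network (inner→outer):
  R'_conv,in = 1/(2πr h) = 1/(2π·0.0302·2750) = 0.001916 m·K/W
  R'_cast iron = ln(0.0364/0.0302)/(2πk) = 0.1867/(2π·54.9) = 5.413×10^-4 m·K/W
  R'_mineral wool = ln(0.0666/0.0364)/(2πk) = 0.6041/(2π·0.0391) = 2.459 m·K/W
  R'_vermiculite board = ln(0.108/0.0666)/(2πk) = 0.4834/(2π·0.0680) = 1.131 m·K/W
  R'_conv,out = 1/(2πr h) = 1/(2π·0.108·11.1) = 0.1328 m·K/W
ΣR = 0.001916 + 5.413×10^-4 + 2.459 + 1.131 + 0.1328 = 3.725 m·K/W
Q' = ΔT/ΣR = (536 K − 291.6 K)/3.725 = 65.6 W/m

Q' = 65.6 W/m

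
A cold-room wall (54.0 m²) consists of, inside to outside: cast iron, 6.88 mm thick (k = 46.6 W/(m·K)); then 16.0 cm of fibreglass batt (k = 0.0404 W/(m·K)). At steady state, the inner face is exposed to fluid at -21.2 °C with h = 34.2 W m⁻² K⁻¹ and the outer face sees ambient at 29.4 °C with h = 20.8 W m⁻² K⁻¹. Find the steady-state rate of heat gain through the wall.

Q = 677 W

Resistance network (inner→outer):
  R_conv,in = 1/(hA) = 1/(34.2·54.0) = 5.415×10^-4 K/W
  R_cast iron = L/(kA) = 0.00688/(46.6·54.0) = 2.734×10^-6 K/W
  R_fibreglass batt = L/(kA) = 0.160/(0.0404·54.0) = 0.07334 K/W
  R_conv,out = 1/(hA) = 1/(20.8·54.0) = 8.903×10^-4 K/W
ΣR = 5.415×10^-4 + 2.734×10^-6 + 0.07334 + 8.903×10^-4 = 0.07477 K/W
Q = ΔT/ΣR = (-21.2 °C − 29.4 °C)/0.07477 = -677 W
(Negative Q ⇒ heat flows inward; heat gain = 677 W.)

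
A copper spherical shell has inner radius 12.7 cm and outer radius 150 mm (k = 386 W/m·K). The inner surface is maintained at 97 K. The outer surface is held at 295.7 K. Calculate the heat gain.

Q = 4πk·ΔT/(1/r₁ − 1/r₂) = 4π × 386 × 198.7 / (1/0.127 − 1/0.150) = 7.98×10^5 W

Q = 798 kW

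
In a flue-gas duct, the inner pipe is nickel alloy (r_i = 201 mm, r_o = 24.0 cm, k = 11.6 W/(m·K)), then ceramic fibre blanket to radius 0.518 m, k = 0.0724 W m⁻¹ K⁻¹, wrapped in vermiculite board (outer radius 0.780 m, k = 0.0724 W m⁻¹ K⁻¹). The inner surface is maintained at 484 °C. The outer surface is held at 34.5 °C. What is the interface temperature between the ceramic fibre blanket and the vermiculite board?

T = 190 °C

Treat each layer as a resistance in series:
  R'_nickel alloy = ln(0.240/0.201)/(2πk) = 0.1773/(2π·11.6) = 0.002433 m·K/W
  R'_ceramic fibre blanket = ln(0.518/0.240)/(2πk) = 0.7693/(2π·0.0724) = 1.691 m·K/W
  R'_vermiculite board = ln(0.780/0.518)/(2πk) = 0.4093/(2π·0.0724) = 0.8998 m·K/W
ΣR = 0.002433 + 1.691 + 0.8998 = 2.593 m·K/W
Q' = ΔT/ΣR = (484 °C − 34.5 °C)/2.593 = 173.4 W/m
From the inner boundary to the ceramic fibre blanket/vermiculite board interface, ΣR_partial = 1.693 m·K/W.
T_interface = T_in − Q'·ΣR_partial = 484 °C − (173.4)(1.693) = 190 °C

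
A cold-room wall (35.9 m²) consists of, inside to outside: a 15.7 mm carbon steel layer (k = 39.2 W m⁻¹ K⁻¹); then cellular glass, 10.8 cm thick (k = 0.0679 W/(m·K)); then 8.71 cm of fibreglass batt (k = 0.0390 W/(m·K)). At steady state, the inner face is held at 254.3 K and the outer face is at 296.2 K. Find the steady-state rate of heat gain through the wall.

Q = 393 W

Treat each layer as a resistance in series:
  R_carbon steel = L/(kA) = 0.0157/(39.2·35.9) = 1.116×10^-5 K/W
  R_cellular glass = L/(kA) = 0.108/(0.0679·35.9) = 0.04431 K/W
  R_fibreglass batt = L/(kA) = 0.0871/(0.0390·35.9) = 0.06221 K/W
ΣR = 1.116×10^-5 + 0.04431 + 0.06221 = 0.1065 K/W
Q = ΔT/ΣR = (254.3 K − 296.2 K)/0.1065 = -393 W
(Negative Q ⇒ heat flows inward; heat gain = 393 W.)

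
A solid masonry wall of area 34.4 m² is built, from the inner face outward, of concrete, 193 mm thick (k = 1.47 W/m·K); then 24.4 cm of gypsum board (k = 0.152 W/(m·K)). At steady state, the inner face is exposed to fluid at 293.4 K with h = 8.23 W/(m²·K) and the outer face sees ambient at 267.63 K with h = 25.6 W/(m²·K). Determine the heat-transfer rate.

Q = 467 W

Resistance network (inner→outer):
  R_conv,in = 1/(hA) = 1/(8.23·34.4) = 0.003532 K/W
  R_concrete = L/(kA) = 0.193/(1.47·34.4) = 0.003817 K/W
  R_gypsum board = L/(kA) = 0.244/(0.152·34.4) = 0.04666 K/W
  R_conv,out = 1/(hA) = 1/(25.6·34.4) = 0.001136 K/W
ΣR = 0.003532 + 0.003817 + 0.04666 + 0.001136 = 0.05514 K/W
Q = ΔT/ΣR = (293.4 K − 267.63 K)/0.05514 = 467 W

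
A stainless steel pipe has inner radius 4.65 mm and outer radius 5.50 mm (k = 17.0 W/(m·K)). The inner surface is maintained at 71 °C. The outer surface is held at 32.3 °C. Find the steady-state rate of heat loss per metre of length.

Q' = 2πk·ΔT/ln(r₂/r₁) = 2π × 17.0 × 38.7 / ln(0.00550/0.00465) = 24600 W/m

Q' = 24.6 kW/m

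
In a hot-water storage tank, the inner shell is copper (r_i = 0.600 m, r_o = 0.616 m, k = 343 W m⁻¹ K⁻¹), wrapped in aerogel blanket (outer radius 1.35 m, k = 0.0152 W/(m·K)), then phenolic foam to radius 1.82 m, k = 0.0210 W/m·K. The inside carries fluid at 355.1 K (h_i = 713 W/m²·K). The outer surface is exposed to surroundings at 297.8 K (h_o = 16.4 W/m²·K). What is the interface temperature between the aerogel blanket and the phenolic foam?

Series thermal resistances, inner to outer:
  R_conv,in = 1/(4πr²h) = 1/(4π·0.600²·713) = 3.100×10^-4 K/W
  R_copper = (1/0.600 − 1/0.616)/(4πk) = 0.04329/(4π·343) = 1.004×10^-5 K/W
  R_aerogel blanket = (1/0.616 − 1/1.35)/(4πk) = 0.8826/(4π·0.0152) = 4.621 K/W
  R_phenolic foam = (1/1.35 − 1/1.82)/(4πk) = 0.1913/(4π·0.0210) = 0.7249 K/W
  R_conv,out = 1/(4πr²h) = 1/(4π·1.82²·16.4) = 0.001465 K/W
ΣR = 3.100×10^-4 + 1.004×10^-5 + 4.621 + 0.7249 + 0.001465 = 5.348 K/W
Q = ΔT/ΣR = (355.1 K − 297.8 K)/5.348 = 10.71 W
From the inner boundary to the aerogel blanket/phenolic foam interface, ΣR_partial = 4.621 K/W.
T_interface = T_in − Q·ΣR_partial = 355.1 K − (10.71)(4.621) = 305.6 K

T = 305.6 K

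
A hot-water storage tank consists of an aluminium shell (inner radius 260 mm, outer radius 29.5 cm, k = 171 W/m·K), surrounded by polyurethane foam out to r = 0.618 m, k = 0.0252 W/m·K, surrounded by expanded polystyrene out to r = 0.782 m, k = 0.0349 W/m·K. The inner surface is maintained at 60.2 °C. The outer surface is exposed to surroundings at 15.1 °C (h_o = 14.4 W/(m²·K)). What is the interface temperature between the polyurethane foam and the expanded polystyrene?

T = 20.6 °C

Series thermal resistances, inner to outer:
  R_aluminium = (1/0.260 − 1/0.295)/(4πk) = 0.4563/(4π·171) = 2.124×10^-4 K/W
  R_polyurethane foam = (1/0.295 − 1/0.618)/(4πk) = 1.772/(4π·0.0252) = 5.595 K/W
  R_expanded polystyrene = (1/0.618 − 1/0.782)/(4πk) = 0.3394/(4π·0.0349) = 0.7738 K/W
  R_conv,out = 1/(4πr²h) = 1/(4π·0.782²·14.4) = 0.009037 K/W
ΣR = 2.124×10^-4 + 5.595 + 0.7738 + 0.009037 = 6.378 K/W
Q = ΔT/ΣR = (60.2 °C − 15.1 °C)/6.378 = 7.071 W
From the inner boundary to the polyurethane foam/expanded polystyrene interface, ΣR_partial = 5.595 K/W.
T_interface = T_in − Q·ΣR_partial = 60.2 °C − (7.071)(5.595) = 20.6 °C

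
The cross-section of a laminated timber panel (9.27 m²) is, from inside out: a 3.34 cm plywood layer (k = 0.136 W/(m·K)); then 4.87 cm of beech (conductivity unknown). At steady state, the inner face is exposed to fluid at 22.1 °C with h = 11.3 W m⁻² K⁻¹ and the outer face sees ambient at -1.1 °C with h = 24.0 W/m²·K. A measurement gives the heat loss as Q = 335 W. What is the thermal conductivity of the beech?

ΣR = ΔT/Q = |22.1 − -1.1|/335 = 0.06925 K/W
Known resistances:
  R_conv,in = 1/(hA) = 1/(11.3·9.27) = 0.009546 K/W
  R_plywood = L/(kA) = 0.0334/(0.136·9.27) = 0.02649 K/W
  R_conv,out = 1/(hA) = 1/(24.0·9.27) = 0.004495 K/W
R_beech = ΣR − ΣR_known = 0.06925 − 0.04053 = 0.02872 K/W
L/(kA) = 0.02872 ⇒ k = 0.0487/(0.02872·9.27) = 0.183 W/m·K

k = 0.183 W/m·K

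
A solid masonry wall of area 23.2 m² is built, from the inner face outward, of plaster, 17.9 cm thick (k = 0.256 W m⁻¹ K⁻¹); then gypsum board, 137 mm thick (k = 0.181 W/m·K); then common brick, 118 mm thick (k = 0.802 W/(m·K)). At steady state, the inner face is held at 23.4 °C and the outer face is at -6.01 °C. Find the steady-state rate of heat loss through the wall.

Q = 426 W

Resistance network (inner→outer):
  R_plaster = L/(kA) = 0.179/(0.256·23.2) = 0.03014 K/W
  R_gypsum board = L/(kA) = 0.137/(0.181·23.2) = 0.03263 K/W
  R_common brick = L/(kA) = 0.118/(0.802·23.2) = 0.006342 K/W
ΣR = 0.03014 + 0.03263 + 0.006342 = 0.06911 K/W
Q = ΔT/ΣR = (23.4 °C − -6.01 °C)/0.06911 = 426 W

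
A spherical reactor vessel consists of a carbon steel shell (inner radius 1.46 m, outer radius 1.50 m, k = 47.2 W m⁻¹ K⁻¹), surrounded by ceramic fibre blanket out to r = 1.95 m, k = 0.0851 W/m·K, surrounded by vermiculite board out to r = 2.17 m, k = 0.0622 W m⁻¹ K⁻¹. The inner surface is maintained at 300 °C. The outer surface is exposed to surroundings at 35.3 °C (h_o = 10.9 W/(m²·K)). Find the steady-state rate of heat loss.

Treat each layer as a resistance in series:
  R_carbon steel = (1/1.46 − 1/1.50)/(4πk) = 0.01826/(4π·47.2) = 3.079×10^-5 K/W
  R_ceramic fibre blanket = (1/1.50 − 1/1.95)/(4πk) = 0.1538/(4π·0.0851) = 0.1439 K/W
  R_vermiculite board = (1/1.95 − 1/2.17)/(4πk) = 0.05199/(4π·0.0622) = 0.06652 K/W
  R_conv,out = 1/(4πr²h) = 1/(4π·2.17²·10.9) = 0.001550 K/W
ΣR = 3.079×10^-5 + 0.1439 + 0.06652 + 0.001550 = 0.2120 K/W
Q = ΔT/ΣR = (300 °C − 35.3 °C)/0.2120 = 1250 W

Q = 1250 W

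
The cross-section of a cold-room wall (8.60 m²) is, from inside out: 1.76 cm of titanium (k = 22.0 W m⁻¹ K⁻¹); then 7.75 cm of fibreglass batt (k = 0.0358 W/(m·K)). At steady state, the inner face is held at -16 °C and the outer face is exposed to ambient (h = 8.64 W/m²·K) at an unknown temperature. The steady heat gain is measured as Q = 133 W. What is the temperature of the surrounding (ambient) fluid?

Series resistances:
  R_titanium = L/(kA) = 0.0176/(22.0·8.60) = 9.302×10^-5 K/W
  R_fibreglass batt = L/(kA) = 0.0775/(0.0358·8.60) = 0.2517 K/W
  R_conv,out = 1/(hA) = 1/(8.64·8.60) = 0.01346 K/W
ΣR = 0.2653 K/W
ΔT = Q·ΣR = 133 × 0.2653 = 35.28 K
Heat flows inward, so T_out = T_in + ΔT = -16 + 35.28 = 19.3 °C

T_out = 19.3 °C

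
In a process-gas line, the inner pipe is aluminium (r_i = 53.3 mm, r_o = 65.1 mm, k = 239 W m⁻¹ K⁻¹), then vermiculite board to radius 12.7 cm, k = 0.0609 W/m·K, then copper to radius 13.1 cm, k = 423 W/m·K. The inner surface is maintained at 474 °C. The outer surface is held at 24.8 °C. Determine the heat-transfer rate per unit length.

Q' = 257 W/m

Series thermal resistances, inner to outer:
  R'_aluminium = ln(0.0651/0.0533)/(2πk) = 0.2000/(2π·239) = 1.332×10^-4 m·K/W
  R'_vermiculite board = ln(0.127/0.0651)/(2πk) = 0.6683/(2π·0.0609) = 1.746 m·K/W
  R'_copper = ln(0.131/0.127)/(2πk) = 0.03101/(2π·423) = 1.167×10^-5 m·K/W
ΣR = 1.332×10^-4 + 1.746 + 1.167×10^-5 = 1.746 m·K/W
Q' = ΔT/ΣR = (474 °C − 24.8 °C)/1.746 = 257 W/m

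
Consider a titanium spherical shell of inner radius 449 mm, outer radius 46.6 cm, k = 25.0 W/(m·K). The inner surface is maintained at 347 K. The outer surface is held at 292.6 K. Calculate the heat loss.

Q = 4πk·ΔT/(1/r₁ − 1/r₂) = 4π × 25.0 × 54.4 / (1/0.449 − 1/0.466) = 2.10×10^5 W

Q = 210 kW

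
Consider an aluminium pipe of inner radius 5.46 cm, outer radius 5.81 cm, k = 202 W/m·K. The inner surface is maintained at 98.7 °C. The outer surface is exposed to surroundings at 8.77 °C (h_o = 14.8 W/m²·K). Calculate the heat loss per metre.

Resistance network (inner→outer):
  R'_aluminium = ln(0.0581/0.0546)/(2πk) = 0.06213/(2π·202) = 4.895×10^-5 m·K/W
  R'_conv,out = 1/(2πr h) = 1/(2π·0.0581·14.8) = 0.1851 m·K/W
ΣR = 4.895×10^-5 + 0.1851 = 0.1851 m·K/W
Q' = ΔT/ΣR = (98.7 °C − 8.77 °C)/0.1851 = 486 W/m

Q' = 486 W/m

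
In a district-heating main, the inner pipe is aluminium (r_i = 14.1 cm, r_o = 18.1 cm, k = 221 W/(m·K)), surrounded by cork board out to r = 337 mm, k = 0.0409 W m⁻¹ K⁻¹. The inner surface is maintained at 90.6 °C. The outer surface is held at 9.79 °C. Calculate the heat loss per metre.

Series thermal resistances, inner to outer:
  R'_aluminium = ln(0.181/0.141)/(2πk) = 0.2497/(2π·221) = 1.799×10^-4 m·K/W
  R'_cork board = ln(0.337/0.181)/(2πk) = 0.6216/(2π·0.0409) = 2.419 m·K/W
ΣR = 1.799×10^-4 + 2.419 = 2.419 m·K/W
Q' = ΔT/ΣR = (90.6 °C − 9.79 °C)/2.419 = 33.4 W/m

Q' = 33.4 W/m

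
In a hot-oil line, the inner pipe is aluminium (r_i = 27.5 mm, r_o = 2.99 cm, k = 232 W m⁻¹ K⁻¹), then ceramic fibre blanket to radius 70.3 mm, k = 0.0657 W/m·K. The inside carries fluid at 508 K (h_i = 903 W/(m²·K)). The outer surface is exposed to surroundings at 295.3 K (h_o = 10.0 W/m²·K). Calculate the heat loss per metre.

Q' = 92.3 W/m

Treat each layer as a resistance in series:
  R'_conv,in = 1/(2πr h) = 1/(2π·0.0275·903) = 0.006409 m·K/W
  R'_aluminium = ln(0.0299/0.0275)/(2πk) = 0.08367/(2π·232) = 5.740×10^-5 m·K/W
  R'_ceramic fibre blanket = ln(0.0703/0.0299)/(2πk) = 0.8549/(2π·0.0657) = 2.071 m·K/W
  R'_conv,out = 1/(2πr h) = 1/(2π·0.0703·10.0) = 0.2264 m·K/W
ΣR = 0.006409 + 5.740×10^-5 + 2.071 + 0.2264 = 2.304 m·K/W
Q' = ΔT/ΣR = (508 K − 295.3 K)/2.304 = 92.3 W/m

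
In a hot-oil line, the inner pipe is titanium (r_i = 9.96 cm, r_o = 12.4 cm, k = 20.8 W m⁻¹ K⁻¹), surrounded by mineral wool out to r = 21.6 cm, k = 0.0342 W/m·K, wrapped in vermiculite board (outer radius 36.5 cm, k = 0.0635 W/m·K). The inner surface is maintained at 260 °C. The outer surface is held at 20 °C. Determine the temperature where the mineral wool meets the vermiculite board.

Series thermal resistances, inner to outer:
  R'_titanium = ln(0.124/0.0996)/(2πk) = 0.2191/(2π·20.8) = 0.001677 m·K/W
  R'_mineral wool = ln(0.216/0.124)/(2πk) = 0.5550/(2π·0.0342) = 2.583 m·K/W
  R'_vermiculite board = ln(0.365/0.216)/(2πk) = 0.5246/(2π·0.0635) = 1.315 m·K/W
ΣR = 0.001677 + 2.583 + 1.315 = 3.900 m·K/W
Q' = ΔT/ΣR = (260 °C − 20 °C)/3.900 = 61.54 W/m
From the inner boundary to the mineral wool/vermiculite board interface, ΣR_partial = 2.585 m·K/W.
T_interface = T_in − Q'·ΣR_partial = 260 °C − (61.54)(2.585) = 101 °C

T = 101 °C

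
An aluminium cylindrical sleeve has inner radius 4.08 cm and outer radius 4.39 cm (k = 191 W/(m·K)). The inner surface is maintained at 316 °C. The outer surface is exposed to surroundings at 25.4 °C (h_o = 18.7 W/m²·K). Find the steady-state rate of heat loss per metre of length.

Q' = 1500 W/m

Resistance network (inner→outer):
  R'_aluminium = ln(0.0439/0.0408)/(2πk) = 0.07323/(2π·191) = 6.102×10^-5 m·K/W
  R'_conv,out = 1/(2πr h) = 1/(2π·0.0439·18.7) = 0.1939 m·K/W
ΣR = 6.102×10^-5 + 0.1939 = 0.1940 m·K/W
Q' = ΔT/ΣR = (316 °C − 25.4 °C)/0.1940 = 1500 W/m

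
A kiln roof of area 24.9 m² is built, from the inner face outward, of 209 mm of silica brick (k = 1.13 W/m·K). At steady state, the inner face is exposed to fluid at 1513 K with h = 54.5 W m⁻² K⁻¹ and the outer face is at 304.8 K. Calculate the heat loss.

Treat each layer as a resistance in series:
  R_conv,in = 1/(hA) = 1/(54.5·24.9) = 7.369×10^-4 K/W
  R_silica brick = L/(kA) = 0.209/(1.13·24.9) = 0.007428 K/W
ΣR = 7.369×10^-4 + 0.007428 = 0.008165 K/W
Q = ΔT/ΣR = (1513 K − 304.8 K)/0.008165 = 1.48×10^5 W

Q = 1.48×10^5 W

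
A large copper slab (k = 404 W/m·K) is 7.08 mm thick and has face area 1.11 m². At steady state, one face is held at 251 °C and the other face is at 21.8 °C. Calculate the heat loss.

Q = 14500 kW

Q = kA·ΔT/L = 404 × 1.11 × |251 °C − 21.8 °C| / 0.00708 = 1.45×10^7 W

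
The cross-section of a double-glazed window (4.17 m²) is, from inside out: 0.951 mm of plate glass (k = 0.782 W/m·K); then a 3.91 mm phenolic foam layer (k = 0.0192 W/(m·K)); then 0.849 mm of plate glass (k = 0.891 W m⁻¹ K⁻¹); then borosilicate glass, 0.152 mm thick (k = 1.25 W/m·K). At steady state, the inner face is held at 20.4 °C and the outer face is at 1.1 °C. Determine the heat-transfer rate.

Q = 391 W

Resistance network (inner→outer):
  R_plate glass = L/(kA) = 9.51×10^-4/(0.782·4.17) = 2.916×10^-4 K/W
  R_phenolic foam = L/(kA) = 0.00391/(0.0192·4.17) = 0.04884 K/W
  R_plate glass = L/(kA) = 8.49×10^-4/(0.891·4.17) = 2.285×10^-4 K/W
  R_borosilicate glass = L/(kA) = 1.52×10^-4/(1.25·4.17) = 2.916×10^-5 K/W
ΣR = 2.916×10^-4 + 0.04884 + 2.285×10^-4 + 2.916×10^-5 = 0.04939 K/W
Q = ΔT/ΣR = (20.4 °C − 1.1 °C)/0.04939 = 391 W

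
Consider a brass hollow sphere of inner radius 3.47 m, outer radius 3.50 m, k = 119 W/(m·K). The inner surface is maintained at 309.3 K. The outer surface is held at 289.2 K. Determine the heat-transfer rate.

Q = 12200 kW

Q = 4πk·ΔT/(1/r₁ − 1/r₂) = 4π × 119 × 20.1 / (1/3.47 − 1/3.50) = 1.22×10^7 W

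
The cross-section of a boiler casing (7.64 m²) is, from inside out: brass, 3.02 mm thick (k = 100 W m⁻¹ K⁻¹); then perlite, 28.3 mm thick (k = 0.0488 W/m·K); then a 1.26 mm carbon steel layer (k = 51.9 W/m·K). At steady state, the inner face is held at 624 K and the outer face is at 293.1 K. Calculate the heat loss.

Resistance network (inner→outer):
  R_brass = L/(kA) = 0.00302/(100·7.64) = 3.953×10^-6 K/W
  R_perlite = L/(kA) = 0.0283/(0.0488·7.64) = 0.07591 K/W
  R_carbon steel = L/(kA) = 0.00126/(51.9·7.64) = 3.178×10^-6 K/W
ΣR = 3.953×10^-6 + 0.07591 + 3.178×10^-6 = 0.07592 K/W
Q = ΔT/ΣR = (624 K − 293.1 K)/0.07592 = 4360 W

Q = 4.36 kW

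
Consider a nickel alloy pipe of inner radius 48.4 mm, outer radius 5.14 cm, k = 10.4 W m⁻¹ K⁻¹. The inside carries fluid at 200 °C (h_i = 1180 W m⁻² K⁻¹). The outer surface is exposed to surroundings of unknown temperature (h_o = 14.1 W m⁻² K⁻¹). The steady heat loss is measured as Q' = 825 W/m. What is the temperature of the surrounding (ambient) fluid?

Series resistances:
  R'_conv,in = 1/(2πr h) = 1/(2π·0.0484·1180) = 0.002787 m·K/W
  R'_nickel alloy = ln(0.0514/0.0484)/(2πk) = 0.06014/(2π·10.4) = 9.203×10^-4 m·K/W
  R'_conv,out = 1/(2πr h) = 1/(2π·0.0514·14.1) = 0.2196 m·K/W
ΣR = 0.2233 m·K/W
ΔT = Q'·ΣR = 825 × 0.2233 = 184.2 K
Heat flows outward, so T_out = T_in − ΔT = 200 − 184.2 = 15.8 °C

T_out = 15.8 °C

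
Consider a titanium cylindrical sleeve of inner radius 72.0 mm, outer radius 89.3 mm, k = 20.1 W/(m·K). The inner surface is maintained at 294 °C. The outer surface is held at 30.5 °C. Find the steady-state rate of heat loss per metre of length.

Q' = 2πk·ΔT/ln(r₂/r₁) = 2π × 20.1 × 263.5 / ln(0.0893/0.0720) = 1.55×10^5 W/m

Q' = 155 kW/m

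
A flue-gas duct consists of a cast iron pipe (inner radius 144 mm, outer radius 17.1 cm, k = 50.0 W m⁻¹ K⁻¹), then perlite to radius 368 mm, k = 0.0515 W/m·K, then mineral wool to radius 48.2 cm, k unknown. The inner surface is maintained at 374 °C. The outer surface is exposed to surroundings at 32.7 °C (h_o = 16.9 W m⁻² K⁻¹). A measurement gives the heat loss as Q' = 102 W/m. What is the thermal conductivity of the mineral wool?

k = 0.0449 W/m·K

ΣR = ΔT/Q' = |374 − 32.7|/102 = 3.346 m·K/W
Known resistances:
  R'_cast iron = ln(0.171/0.144)/(2πk) = 0.1719/(2π·50.0) = 5.470×10^-4 m·K/W
  R'_perlite = ln(0.368/0.171)/(2πk) = 0.7664/(2π·0.0515) = 2.369 m·K/W
  R'_conv,out = 1/(2πr h) = 1/(2π·0.482·16.9) = 0.01954 m·K/W
R_mineral wool = ΣR − ΣR_known = 3.346 − 2.389 = 0.9570 m·K/W
ln(r₂/r₁)/(2πk) = 0.9570 ⇒ k = 0.2699/(2π·0.9570) = 0.0449 W/m·K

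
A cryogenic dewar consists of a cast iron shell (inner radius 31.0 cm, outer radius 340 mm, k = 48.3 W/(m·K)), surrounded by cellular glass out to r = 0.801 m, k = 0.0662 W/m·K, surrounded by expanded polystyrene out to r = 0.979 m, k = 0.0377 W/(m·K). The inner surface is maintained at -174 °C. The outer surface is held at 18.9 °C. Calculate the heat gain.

Q = 76.7 W

Treat each layer as a resistance in series:
  R_cast iron = (1/0.310 − 1/0.340)/(4πk) = 0.2846/(4π·48.3) = 4.689×10^-4 K/W
  R_cellular glass = (1/0.340 − 1/0.801)/(4πk) = 1.693/(4π·0.0662) = 2.035 K/W
  R_expanded polystyrene = (1/0.801 − 1/0.979)/(4πk) = 0.2270/(4π·0.0377) = 0.4791 K/W
ΣR = 4.689×10^-4 + 2.035 + 0.4791 = 2.515 K/W
Q = ΔT/ΣR = (-174 °C − 18.9 °C)/2.515 = -76.7 W
(Negative Q ⇒ heat flows inward; heat gain = 76.7 W.)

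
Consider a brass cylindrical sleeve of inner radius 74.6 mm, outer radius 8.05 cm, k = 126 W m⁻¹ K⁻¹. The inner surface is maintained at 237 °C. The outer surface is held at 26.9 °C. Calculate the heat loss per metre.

Q' = 2πk·ΔT/ln(r₂/r₁) = 2π × 126 × 210.1 / ln(0.0805/0.0746) = 2.19×10^6 W/m

Q' = 2.19×10^6 W/m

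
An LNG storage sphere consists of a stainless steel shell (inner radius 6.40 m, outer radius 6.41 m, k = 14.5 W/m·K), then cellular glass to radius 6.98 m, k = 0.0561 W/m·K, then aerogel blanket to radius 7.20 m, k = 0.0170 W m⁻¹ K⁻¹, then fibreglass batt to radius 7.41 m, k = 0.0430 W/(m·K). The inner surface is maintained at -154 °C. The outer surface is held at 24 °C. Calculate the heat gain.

Treat each layer as a resistance in series:
  R_stainless steel = (1/6.40 − 1/6.41)/(4πk) = 2.438×10^-4/(4π·14.5) = 1.338×10^-6 K/W
  R_cellular glass = (1/6.41 − 1/6.98)/(4πk) = 0.01274/(4π·0.0561) = 0.01807 K/W
  R_aerogel blanket = (1/6.98 − 1/7.20)/(4πk) = 0.004378/(4π·0.0170) = 0.02049 K/W
  R_fibreglass batt = (1/7.20 − 1/7.41)/(4πk) = 0.003936/(4π·0.0430) = 0.007284 K/W
ΣR = 1.338×10^-6 + 0.01807 + 0.02049 + 0.007284 = 0.04585 K/W
Q = ΔT/ΣR = (-154 °C − 24 °C)/0.04585 = -3880 W
(Negative Q ⇒ heat flows inward; heat gain = 3880 W.)

Q = 3.88 kW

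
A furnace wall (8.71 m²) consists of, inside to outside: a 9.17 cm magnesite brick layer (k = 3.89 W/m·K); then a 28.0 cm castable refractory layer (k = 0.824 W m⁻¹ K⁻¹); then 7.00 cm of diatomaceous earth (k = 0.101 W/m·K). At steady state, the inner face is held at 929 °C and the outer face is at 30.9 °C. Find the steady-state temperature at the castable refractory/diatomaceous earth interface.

Series thermal resistances, inner to outer:
  R_magnesite brick = L/(kA) = 0.0917/(3.89·8.71) = 0.002706 K/W
  R_castable refractory = L/(kA) = 0.280/(0.824·8.71) = 0.03901 K/W
  R_diatomaceous earth = L/(kA) = 0.0700/(0.101·8.71) = 0.07957 K/W
ΣR = 0.002706 + 0.03901 + 0.07957 = 0.1213 K/W
Q = ΔT/ΣR = (929 °C − 30.9 °C)/0.1213 = 7404 W
From the inner boundary to the castable refractory/diatomaceous earth interface, ΣR_partial = 0.04172 K/W.
T_interface = T_in − Q·ΣR_partial = 929 °C − (7404)(0.04172) = 620 °C

T = 620 °C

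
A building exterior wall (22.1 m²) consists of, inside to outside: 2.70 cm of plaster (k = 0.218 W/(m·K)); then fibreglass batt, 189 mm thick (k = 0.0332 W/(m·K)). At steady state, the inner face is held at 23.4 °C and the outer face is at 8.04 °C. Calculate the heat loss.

Resistance network (inner→outer):
  R_plaster = L/(kA) = 0.0270/(0.218·22.1) = 0.005604 K/W
  R_fibreglass batt = L/(kA) = 0.189/(0.0332·22.1) = 0.2576 K/W
ΣR = 0.005604 + 0.2576 = 0.2632 K/W
Q = ΔT/ΣR = (23.4 °C − 8.04 °C)/0.2632 = 58.4 W

Q = 58.4 W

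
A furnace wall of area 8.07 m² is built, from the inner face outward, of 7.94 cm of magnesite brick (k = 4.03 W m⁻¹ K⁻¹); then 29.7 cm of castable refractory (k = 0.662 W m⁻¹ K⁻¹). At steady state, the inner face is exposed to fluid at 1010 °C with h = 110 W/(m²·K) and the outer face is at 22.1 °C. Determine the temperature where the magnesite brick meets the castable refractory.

Treat each layer as a resistance in series:
  R_conv,in = 1/(hA) = 1/(110·8.07) = 0.001127 K/W
  R_magnesite brick = L/(kA) = 0.0794/(4.03·8.07) = 0.002441 K/W
  R_castable refractory = L/(kA) = 0.297/(0.662·8.07) = 0.05559 K/W
ΣR = 0.001127 + 0.002441 + 0.05559 = 0.05916 K/W
Q = ΔT/ΣR = (1010 °C − 22.1 °C)/0.05916 = 16700 W
From the inner boundary to the magnesite brick/castable refractory interface, ΣR_partial = 0.003568 K/W.
T_interface = T_in − Q·ΣR_partial = 1010 °C − (16700)(0.003568) = 950 °C

T = 950 °C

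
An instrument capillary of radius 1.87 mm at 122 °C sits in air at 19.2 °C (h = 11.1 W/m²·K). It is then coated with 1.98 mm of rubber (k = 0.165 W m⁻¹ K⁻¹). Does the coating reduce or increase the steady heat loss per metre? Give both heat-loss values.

Critical radius for a cylinder: r_cr = k/h = 0.0149 m = 1.49 cm.
Outer radius after coating: r₂ = 0.00187 + 0.00198 = 0.00385 m.
Since r₁ < r_cr and r₂ ≤ r_cr, the coating moves toward the maximum at r_cr — heat loss rises.
Bare: R = 1/(2πr₁h) = 7.668 m·K/W; Q = 102.8/7.668 = 13.4 W/m.
Coated: R = R_cond + R_conv = 4.421 m·K/W; Q = 102.8/4.421 = 23.3 W/m.

increases: 13.4 → 23.3 W/m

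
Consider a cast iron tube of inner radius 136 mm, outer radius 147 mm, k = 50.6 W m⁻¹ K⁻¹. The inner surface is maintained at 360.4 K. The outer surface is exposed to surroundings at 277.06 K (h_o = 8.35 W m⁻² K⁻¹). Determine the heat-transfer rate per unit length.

Q' = 642 W/m

Resistance network (inner→outer):
  R'_cast iron = ln(0.147/0.136)/(2πk) = 0.07778/(2π·50.6) = 2.446×10^-4 m·K/W
  R'_conv,out = 1/(2πr h) = 1/(2π·0.147·8.35) = 0.1297 m·K/W
ΣR = 2.446×10^-4 + 0.1297 = 0.1299 m·K/W
Q' = ΔT/ΣR = (360.4 K − 277.06 K)/0.1299 = 642 W/m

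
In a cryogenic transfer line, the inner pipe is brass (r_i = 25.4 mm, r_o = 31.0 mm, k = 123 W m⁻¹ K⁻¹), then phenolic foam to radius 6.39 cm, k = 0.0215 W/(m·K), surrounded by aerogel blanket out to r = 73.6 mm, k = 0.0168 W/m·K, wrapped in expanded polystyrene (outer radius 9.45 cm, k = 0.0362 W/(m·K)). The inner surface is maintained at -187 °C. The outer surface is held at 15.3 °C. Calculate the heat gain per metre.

Resistance network (inner→outer):
  R'_brass = ln(0.0310/0.0254)/(2πk) = 0.1992/(2π·123) = 2.578×10^-4 m·K/W
  R'_phenolic foam = ln(0.0639/0.0310)/(2πk) = 0.7233/(2π·0.0215) = 5.355 m·K/W
  R'_aerogel blanket = ln(0.0736/0.0639)/(2πk) = 0.1413/(2π·0.0168) = 1.339 m·K/W
  R'_expanded polystyrene = ln(0.0945/0.0736)/(2πk) = 0.2500/(2π·0.0362) = 1.099 m·K/W
ΣR = 2.578×10^-4 + 5.355 + 1.339 + 1.099 = 7.793 m·K/W
Q' = ΔT/ΣR = (-187 °C − 15.3 °C)/7.793 = -26.0 W/m
(Negative Q' ⇒ heat flows inward; heat gain = 26.0 W/m.)

Q' = 26.0 W/m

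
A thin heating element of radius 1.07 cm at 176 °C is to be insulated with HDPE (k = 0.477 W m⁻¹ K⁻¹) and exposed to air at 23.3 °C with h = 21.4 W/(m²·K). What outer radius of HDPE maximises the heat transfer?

For a cylinder, r_cr = k_ins/h = 0.477/21.4 = 0.0223 m = 2.23 cm

r_cr = 2.23 cm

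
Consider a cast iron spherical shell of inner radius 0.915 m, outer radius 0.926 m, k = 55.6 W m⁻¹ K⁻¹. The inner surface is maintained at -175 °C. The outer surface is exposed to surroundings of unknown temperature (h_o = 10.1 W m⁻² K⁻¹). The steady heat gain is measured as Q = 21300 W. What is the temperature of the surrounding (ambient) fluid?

T_out = 21.1 °C

Series resistances:
  R_cast iron = (1/0.915 − 1/0.926)/(4πk) = 0.01298/(4π·55.6) = 1.858×10^-5 K/W
  R_conv,out = 1/(4πr²h) = 1/(4π·0.926²·10.1) = 0.009189 K/W
ΣR = 0.009207 K/W
ΔT = Q·ΣR = 21300 × 0.009207 = 196.1 K
Heat flows inward, so T_out = T_in + ΔT = -175 + 196.1 = 21.1 °C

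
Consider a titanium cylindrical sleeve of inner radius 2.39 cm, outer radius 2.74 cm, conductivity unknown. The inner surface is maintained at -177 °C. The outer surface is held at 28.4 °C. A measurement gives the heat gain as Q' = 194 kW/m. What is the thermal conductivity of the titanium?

ΣR = ΔT/Q' = |-177 − 28.4|/1.94×10^5 = 0.001059 m·K/W
ln(r₂/r₁)/(2πk) = 0.001059 ⇒ k = 0.1367/(2π·0.001059) = 20.5 W/m·K

k = 20.5 W/m·K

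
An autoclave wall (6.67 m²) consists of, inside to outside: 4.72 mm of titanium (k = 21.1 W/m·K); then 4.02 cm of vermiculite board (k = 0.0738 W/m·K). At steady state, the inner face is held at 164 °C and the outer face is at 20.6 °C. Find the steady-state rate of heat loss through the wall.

Treat each layer as a resistance in series:
  R_titanium = L/(kA) = 0.00472/(21.1·6.67) = 3.354×10^-5 K/W
  R_vermiculite board = L/(kA) = 0.0402/(0.0738·6.67) = 0.08167 K/W
ΣR = 3.354×10^-5 + 0.08167 = 0.08170 K/W
Q = ΔT/ΣR = (164 °C − 20.6 °C)/0.08170 = 1760 W

Q = 1760 W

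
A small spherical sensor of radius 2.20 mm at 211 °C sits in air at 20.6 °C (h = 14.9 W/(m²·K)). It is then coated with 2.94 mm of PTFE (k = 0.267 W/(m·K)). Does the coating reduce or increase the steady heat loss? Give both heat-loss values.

increases: 0.173 → 0.681 W

Critical radius for a sphere: r_cr = 2k/h = 0.0358 m = 3.58 cm.
Outer radius after coating: r₂ = 0.00220 + 0.00294 = 0.00514 m.
Since r₁ < r_cr and r₂ ≤ r_cr, the coating moves toward the maximum at r_cr — heat loss rises.
Bare: R = 1/(4πr₁²h) = 1103 K/W; Q = 190.4/1103 = 0.173 W.
Coated: R = R_cond + R_conv = 279.6 K/W; Q = 190.4/279.6 = 0.681 W.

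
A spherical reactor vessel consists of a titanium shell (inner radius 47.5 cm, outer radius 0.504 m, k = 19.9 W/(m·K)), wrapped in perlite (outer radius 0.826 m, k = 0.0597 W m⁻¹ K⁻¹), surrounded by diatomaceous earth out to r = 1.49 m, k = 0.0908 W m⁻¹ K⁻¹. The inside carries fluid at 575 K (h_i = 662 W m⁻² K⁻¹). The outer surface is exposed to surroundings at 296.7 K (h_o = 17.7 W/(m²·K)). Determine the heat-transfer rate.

Series thermal resistances, inner to outer:
  R_conv,in = 1/(4πr²h) = 1/(4π·0.475²·662) = 5.328×10^-4 K/W
  R_titanium = (1/0.475 − 1/0.504)/(4πk) = 0.1211/(4π·19.9) = 4.844×10^-4 K/W
  R_perlite = (1/0.504 − 1/0.826)/(4πk) = 0.7735/(4π·0.0597) = 1.031 K/W
  R_diatomaceous earth = (1/0.826 − 1/1.49)/(4πk) = 0.5395/(4π·0.0908) = 0.4728 K/W
  R_conv,out = 1/(4πr²h) = 1/(4π·1.49²·17.7) = 0.002025 K/W
ΣR = 5.328×10^-4 + 4.844×10^-4 + 1.031 + 0.4728 + 0.002025 = 1.507 K/W
Q = ΔT/ΣR = (575 K − 296.7 K)/1.507 = 185 W

Q = 185 W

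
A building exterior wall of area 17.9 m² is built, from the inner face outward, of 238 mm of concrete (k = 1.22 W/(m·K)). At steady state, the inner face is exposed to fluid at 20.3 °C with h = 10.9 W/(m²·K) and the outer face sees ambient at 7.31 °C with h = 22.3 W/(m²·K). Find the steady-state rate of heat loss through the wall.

Resistance network (inner→outer):
  R_conv,in = 1/(hA) = 1/(10.9·17.9) = 0.005125 K/W
  R_concrete = L/(kA) = 0.238/(1.22·17.9) = 0.01090 K/W
  R_conv,out = 1/(hA) = 1/(22.3·17.9) = 0.002505 K/W
ΣR = 0.005125 + 0.01090 + 0.002505 = 0.01853 K/W
Q = ΔT/ΣR = (20.3 °C − 7.31 °C)/0.01853 = 701 W

Q = 701 W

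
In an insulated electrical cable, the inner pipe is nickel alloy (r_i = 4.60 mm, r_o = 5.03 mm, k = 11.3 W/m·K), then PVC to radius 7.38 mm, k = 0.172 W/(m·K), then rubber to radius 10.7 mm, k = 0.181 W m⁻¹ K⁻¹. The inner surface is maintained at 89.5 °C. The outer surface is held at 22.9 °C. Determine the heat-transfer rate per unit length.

Treat each layer as a resistance in series:
  R'_nickel alloy = ln(0.00503/0.00460)/(2πk) = 0.08936/(2π·11.3) = 0.001259 m·K/W
  R'_PVC = ln(0.00738/0.00503)/(2πk) = 0.3834/(2π·0.172) = 0.3547 m·K/W
  R'_rubber = ln(0.0107/0.00738)/(2πk) = 0.3715/(2π·0.181) = 0.3266 m·K/W
ΣR = 0.001259 + 0.3547 + 0.3266 = 0.6826 m·K/W
Q' = ΔT/ΣR = (89.5 °C − 22.9 °C)/0.6826 = 97.6 W/m

Q' = 97.6 W/m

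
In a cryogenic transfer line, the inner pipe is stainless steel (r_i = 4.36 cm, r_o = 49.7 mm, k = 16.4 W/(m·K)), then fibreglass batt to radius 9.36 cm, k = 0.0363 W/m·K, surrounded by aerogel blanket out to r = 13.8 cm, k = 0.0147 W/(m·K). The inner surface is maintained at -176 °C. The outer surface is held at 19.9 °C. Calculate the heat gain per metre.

Q' = 28.1 W/m

Resistance network (inner→outer):
  R'_stainless steel = ln(0.0497/0.0436)/(2πk) = 0.1309/(2π·16.4) = 0.001271 m·K/W
  R'_fibreglass batt = ln(0.0936/0.0497)/(2πk) = 0.6330/(2π·0.0363) = 2.775 m·K/W
  R'_aerogel blanket = ln(0.138/0.0936)/(2πk) = 0.3882/(2π·0.0147) = 4.203 m·K/W
ΣR = 0.001271 + 2.775 + 4.203 = 6.979 m·K/W
Q' = ΔT/ΣR = (-176 °C − 19.9 °C)/6.979 = -28.1 W/m
(Negative Q' ⇒ heat flows inward; heat gain = 28.1 W/m.)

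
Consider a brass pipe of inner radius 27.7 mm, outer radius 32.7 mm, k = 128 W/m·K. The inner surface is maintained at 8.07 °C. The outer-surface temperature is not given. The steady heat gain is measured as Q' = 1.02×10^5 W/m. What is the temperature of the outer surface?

Sum the resistances:
  R'_brass = ln(0.0327/0.0277)/(2πk) = 0.1659/(2π·128) = 2.063×10^-4 m·K/W
ΣR = 2.063×10^-4 m·K/W
ΔT = Q'·ΣR = 1.02×10^5 × 2.063×10^-4 = 21.04 K
Heat flows inward, so T_out = T_in + ΔT = 8.07 + 21.04 = 29.1 °C

T_out = 29.1 °C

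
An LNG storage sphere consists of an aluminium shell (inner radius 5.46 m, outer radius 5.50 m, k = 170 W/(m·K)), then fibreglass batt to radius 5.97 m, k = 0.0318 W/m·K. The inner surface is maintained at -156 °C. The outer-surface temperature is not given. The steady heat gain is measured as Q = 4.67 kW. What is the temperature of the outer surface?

T_out = 11.3 °C

Sum the resistances:
  R_aluminium = (1/5.46 − 1/5.50)/(4πk) = 0.001332/(4π·170) = 6.235×10^-7 K/W
  R_fibreglass batt = (1/5.50 − 1/5.97)/(4πk) = 0.01431/(4π·0.0318) = 0.03582 K/W
ΣR = 0.03582 K/W
ΔT = Q·ΣR = 4670 × 0.03582 = 167.3 K
Heat flows inward, so T_out = T_in + ΔT = -156 + 167.3 = 11.3 °C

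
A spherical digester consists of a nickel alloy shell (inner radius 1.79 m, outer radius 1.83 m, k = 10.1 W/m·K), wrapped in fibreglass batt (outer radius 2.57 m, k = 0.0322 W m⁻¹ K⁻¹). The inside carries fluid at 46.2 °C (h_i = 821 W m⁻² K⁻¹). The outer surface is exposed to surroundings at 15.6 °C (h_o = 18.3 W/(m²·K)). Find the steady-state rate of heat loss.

Series thermal resistances, inner to outer:
  R_conv,in = 1/(4πr²h) = 1/(4π·1.79²·821) = 3.025×10^-5 K/W
  R_nickel alloy = (1/1.79 − 1/1.83)/(4πk) = 0.01221/(4π·10.1) = 9.621×10^-5 K/W
  R_fibreglass batt = (1/1.83 − 1/2.57)/(4πk) = 0.1573/(4π·0.0322) = 0.3888 K/W
  R_conv,out = 1/(4πr²h) = 1/(4π·2.57²·18.3) = 6.584×10^-4 K/W
ΣR = 3.025×10^-5 + 9.621×10^-5 + 0.3888 + 6.584×10^-4 = 0.3896 K/W
Q = ΔT/ΣR = (46.2 °C − 15.6 °C)/0.3896 = 78.5 W

Q = 78.5 W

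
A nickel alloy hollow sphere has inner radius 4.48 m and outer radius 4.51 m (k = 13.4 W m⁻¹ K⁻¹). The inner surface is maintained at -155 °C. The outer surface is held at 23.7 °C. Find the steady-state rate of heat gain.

Q = 4πk·ΔT/(1/r₁ − 1/r₂) = 4π × 13.4 × 178.7 / (1/4.48 − 1/4.51) = 2.03×10^7 W

Q = 2.03×10^7 W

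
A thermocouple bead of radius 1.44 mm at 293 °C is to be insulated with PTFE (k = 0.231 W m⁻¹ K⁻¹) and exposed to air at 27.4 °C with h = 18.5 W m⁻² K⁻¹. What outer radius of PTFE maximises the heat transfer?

For a sphere, r_cr = 2k_ins/h = 2·0.231/18.5 = 0.0250 m = 2.50 cm

r_cr = 2.50 cm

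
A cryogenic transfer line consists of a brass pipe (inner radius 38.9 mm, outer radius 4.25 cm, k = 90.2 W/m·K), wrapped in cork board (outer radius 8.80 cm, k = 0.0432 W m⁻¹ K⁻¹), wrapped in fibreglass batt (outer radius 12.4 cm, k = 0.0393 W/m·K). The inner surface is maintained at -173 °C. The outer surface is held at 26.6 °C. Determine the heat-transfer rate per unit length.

Treat each layer as a resistance in series:
  R'_brass = ln(0.0425/0.0389)/(2πk) = 0.08851/(2π·90.2) = 1.562×10^-4 m·K/W
  R'_cork board = ln(0.0880/0.0425)/(2πk) = 0.7278/(2π·0.0432) = 2.681 m·K/W
  R'_fibreglass batt = ln(0.124/0.0880)/(2πk) = 0.3429/(2π·0.0393) = 1.389 m·K/W
ΣR = 1.562×10^-4 + 2.681 + 1.389 = 4.070 m·K/W
Q' = ΔT/ΣR = (-173 °C − 26.6 °C)/4.070 = -49.0 W/m
(Negative Q' ⇒ heat flows inward; heat gain = 49.0 W/m.)

Q' = 49.0 W/m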